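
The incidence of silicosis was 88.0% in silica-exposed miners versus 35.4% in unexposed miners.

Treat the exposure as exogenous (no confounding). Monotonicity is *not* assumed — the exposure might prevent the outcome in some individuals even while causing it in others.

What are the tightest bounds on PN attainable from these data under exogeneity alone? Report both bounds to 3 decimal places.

p₁ = 0.88, p₀ = 0.354.
Under exogeneity alone the bounds on PN are max{0,(p₁−p₀)/p₁} ≤ PN ≤ min{1,(1−p₀)/p₁}.
  lower = (p₁ − p₀)/p₁ = 0.526 / 0.88 ≈ 0.5977
  upper = min{1, (1 − p₀)/p₁} = 0.646 / 0.88 ≈ 0.7341

0.598 ≤ PN ≤ 0.734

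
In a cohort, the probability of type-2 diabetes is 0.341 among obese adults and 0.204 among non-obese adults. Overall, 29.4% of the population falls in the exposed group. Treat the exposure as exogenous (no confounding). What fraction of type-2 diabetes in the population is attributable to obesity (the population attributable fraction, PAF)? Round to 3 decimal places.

Let p₁ = 0.341, p₀ = 0.204.
Overall risk P(Y=1) = π·p₁ + (1−π)·p₀ = 0.294×0.341 + 0.706×0.204 = 0.24428.
Under exogeneity, PAF = [P(Y=1) − p₀] / P(Y=1).
PAF = (0.24428 − 0.204) / 0.24428 ≈ 0.1649

PAF ≈ 0.165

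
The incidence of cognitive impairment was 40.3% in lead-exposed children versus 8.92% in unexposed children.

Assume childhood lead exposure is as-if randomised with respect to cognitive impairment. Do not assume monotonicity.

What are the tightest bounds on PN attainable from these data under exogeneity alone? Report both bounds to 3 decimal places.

0.779 ≤ PN ≤ 1.000

p₁ = 0.403, p₀ = 0.0892.
Under exogeneity alone the bounds on PN are max{0,(p₁−p₀)/p₁} ≤ PN ≤ min{1,(1−p₀)/p₁}.
  lower = (p₁ − p₀)/p₁ = 0.3138 / 0.403 ≈ 0.7787
  upper = min{1, (1 − p₀)/p₁} = 0.9108 / 0.403 ≈ 2.2600 → capped at 1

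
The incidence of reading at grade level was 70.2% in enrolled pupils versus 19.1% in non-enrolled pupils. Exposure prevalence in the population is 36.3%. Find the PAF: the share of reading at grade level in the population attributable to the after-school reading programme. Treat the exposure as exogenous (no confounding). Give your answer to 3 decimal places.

PAF ≈ 0.493

p₁ = 0.702, p₀ = 0.191.
Overall risk P(Y=1) = π·p₁ + (1−π)·p₀ = 0.363×0.702 + 0.637×0.191 = 0.37649.
Under exogeneity, PAF = [P(Y=1) − p₀] / P(Y=1).
PAF = (0.37649 − 0.191) / 0.37649 ≈ 0.4927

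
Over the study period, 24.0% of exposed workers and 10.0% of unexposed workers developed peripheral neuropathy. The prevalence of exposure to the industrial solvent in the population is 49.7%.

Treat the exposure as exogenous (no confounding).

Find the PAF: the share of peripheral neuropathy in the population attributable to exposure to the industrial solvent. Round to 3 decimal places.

p₁ = 0.24, p₀ = 0.1.
Overall risk P(Y=1) = π·p₁ + (1−π)·p₀ = 0.497×0.24 + 0.503×0.1 = 0.16958.
Under exogeneity, PAF = [P(Y=1) − p₀] / P(Y=1).
PAF = (0.16958 − 0.1) / 0.16958 ≈ 0.4103

PAF ≈ 0.410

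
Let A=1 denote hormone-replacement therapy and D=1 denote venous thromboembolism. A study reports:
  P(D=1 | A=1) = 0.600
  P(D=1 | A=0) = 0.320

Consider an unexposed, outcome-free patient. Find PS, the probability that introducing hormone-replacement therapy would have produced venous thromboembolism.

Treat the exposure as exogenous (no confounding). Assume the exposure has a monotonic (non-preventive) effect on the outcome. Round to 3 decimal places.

Let p₁ = 0.6, p₀ = 0.32.
Under exogeneity and monotonicity, PS = (p₁ − p₀) / (1 − p₀).
PS = (0.6 − 0.32) / (1 − 0.32) = 0.28 / 0.68 ≈ 0.4118

PS ≈ 0.412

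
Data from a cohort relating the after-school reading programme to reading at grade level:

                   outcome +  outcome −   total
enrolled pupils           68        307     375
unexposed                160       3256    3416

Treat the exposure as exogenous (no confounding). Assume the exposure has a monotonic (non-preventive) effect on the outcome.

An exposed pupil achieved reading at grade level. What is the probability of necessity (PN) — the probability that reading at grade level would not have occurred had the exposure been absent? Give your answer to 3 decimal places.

PN ≈ 0.742

p₁ = P(outcome | exposed) = 68/375 = 0.18133
p₀ = P(outcome | unexposed) = 160/3416 = 0.046838
Under exogeneity and monotonicity, PN = (p₁ − p₀) / p₁.
PN = (0.18133 − 0.046838) / 0.18133 = 0.13449 / 0.18133 ≈ 0.7417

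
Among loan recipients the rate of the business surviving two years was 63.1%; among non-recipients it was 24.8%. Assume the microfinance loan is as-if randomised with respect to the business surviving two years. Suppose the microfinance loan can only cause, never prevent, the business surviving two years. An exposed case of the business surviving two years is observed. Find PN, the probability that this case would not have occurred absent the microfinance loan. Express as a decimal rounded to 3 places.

p₁ = 0.631, p₀ = 0.248.
Under exogeneity and monotonicity, PN = (p₁ − p₀) / p₁.
PN = (0.631 − 0.248) / 0.631 = 0.383 / 0.631 ≈ 0.6070

PN ≈ 0.607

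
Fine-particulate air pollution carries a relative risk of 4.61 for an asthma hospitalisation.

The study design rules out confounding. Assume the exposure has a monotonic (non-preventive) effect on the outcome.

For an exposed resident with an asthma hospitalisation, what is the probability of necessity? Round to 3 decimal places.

Under exogeneity and monotonicity, PN = (RR − 1) / RR = 1 − 1/RR.
PN = (4.61 − 1) / 4.61 = 3.61 / 4.61 ≈ 0.7831

PN ≈ 0.783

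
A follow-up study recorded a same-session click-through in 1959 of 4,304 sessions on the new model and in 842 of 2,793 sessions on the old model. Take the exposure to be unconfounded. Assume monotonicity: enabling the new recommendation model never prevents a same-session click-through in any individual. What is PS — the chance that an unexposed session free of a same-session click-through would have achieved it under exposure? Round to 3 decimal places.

PS ≈ 0.220

p₁ = P(outcome | exposed) = 1959/4304 = 0.45516
p₀ = P(outcome | unexposed) = 842/2793 = 0.30147
Under exogeneity and monotonicity, PS = (p₁ − p₀) / (1 − p₀).
PS = (0.45516 − 0.30147) / (1 − 0.30147) = 0.15369 / 0.69853 ≈ 0.2200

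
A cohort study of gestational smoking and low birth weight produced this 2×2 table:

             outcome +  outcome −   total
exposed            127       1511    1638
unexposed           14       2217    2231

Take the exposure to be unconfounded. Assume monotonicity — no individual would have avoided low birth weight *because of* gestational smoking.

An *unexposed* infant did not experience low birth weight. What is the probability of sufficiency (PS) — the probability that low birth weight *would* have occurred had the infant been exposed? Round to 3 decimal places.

PS ≈ 0.072

p₁ = P(outcome | exposed) = 127/1638 = 0.077534
p₀ = P(outcome | unexposed) = 14/2231 = 0.0062752
Under exogeneity and monotonicity, PS = (p₁ − p₀)/(1 − p₀).
PS = (0.077534 − 0.0062752) / 0.99372 ≈ 0.0717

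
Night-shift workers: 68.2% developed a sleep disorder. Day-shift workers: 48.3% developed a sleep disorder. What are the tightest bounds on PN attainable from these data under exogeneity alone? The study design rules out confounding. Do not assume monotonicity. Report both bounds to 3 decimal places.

p₁ = 0.682, p₀ = 0.483.
Under exogeneity alone the bounds on PN are max{0,(p₁−p₀)/p₁} ≤ PN ≤ min{1,(1−p₀)/p₁}.
  lower = (p₁ − p₀)/p₁ = 0.199 / 0.682 ≈ 0.2918
  upper = min{1, (1 − p₀)/p₁} = 0.517 / 0.682 ≈ 0.7581

0.292 ≤ PN ≤ 0.758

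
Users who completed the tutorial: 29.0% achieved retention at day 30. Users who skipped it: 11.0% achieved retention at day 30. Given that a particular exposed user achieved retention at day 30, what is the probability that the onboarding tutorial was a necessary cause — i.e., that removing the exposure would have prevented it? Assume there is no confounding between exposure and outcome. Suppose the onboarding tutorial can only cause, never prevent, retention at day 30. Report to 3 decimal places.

p₁ = 0.29, p₀ = 0.11.
Under exogeneity and monotonicity, PN = (p₁ − p₀) / p₁.
PN = (0.29 − 0.11) / 0.29 = 0.18 / 0.29 ≈ 0.6207

PN ≈ 0.621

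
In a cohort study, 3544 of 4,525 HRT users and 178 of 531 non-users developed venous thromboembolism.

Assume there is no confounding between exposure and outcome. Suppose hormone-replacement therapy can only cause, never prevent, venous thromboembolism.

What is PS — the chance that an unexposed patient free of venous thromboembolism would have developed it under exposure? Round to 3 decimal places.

p₁ = P(outcome | exposed) = 3544/4525 = 0.7832
p₀ = P(outcome | unexposed) = 178/531 = 0.33522
Under exogeneity and monotonicity, PS = (p₁ − p₀) / (1 − p₀).
PS = (0.7832 − 0.33522) / (1 − 0.33522) = 0.44799 / 0.66478 ≈ 0.6739

PS ≈ 0.674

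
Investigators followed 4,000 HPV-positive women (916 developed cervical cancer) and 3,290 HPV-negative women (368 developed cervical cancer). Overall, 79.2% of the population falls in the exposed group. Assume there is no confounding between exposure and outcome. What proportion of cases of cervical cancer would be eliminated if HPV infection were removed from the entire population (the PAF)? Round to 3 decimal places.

PAF ≈ 0.453

p₁ = P(outcome | exposed) = 916/4000 = 0.229
p₀ = P(outcome | unexposed) = 368/3290 = 0.11185
Overall risk P(Y=1) = π·p₁ + (1−π)·p₀ = 0.792×0.229 + 0.208×0.11185 = 0.20463.
Under exogeneity, PAF = [P(Y=1) − p₀] / P(Y=1).
PAF = (0.20463 − 0.11185) / 0.20463 ≈ 0.4534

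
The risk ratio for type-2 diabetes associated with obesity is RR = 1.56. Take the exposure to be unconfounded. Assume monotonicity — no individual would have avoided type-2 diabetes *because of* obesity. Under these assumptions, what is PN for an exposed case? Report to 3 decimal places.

PN ≈ 0.359

Under exogeneity and monotonicity, PN = (RR − 1) / RR = 1 − 1/RR.
PN = (1.56 − 1) / 1.56 = 0.56 / 1.56 ≈ 0.3590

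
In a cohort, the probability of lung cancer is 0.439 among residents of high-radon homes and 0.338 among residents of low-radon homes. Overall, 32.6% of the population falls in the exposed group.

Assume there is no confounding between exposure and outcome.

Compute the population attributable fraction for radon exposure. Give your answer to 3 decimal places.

PAF ≈ 0.089

Let p₁ = 0.439, p₀ = 0.338.
Overall risk P(Y=1) = π·p₁ + (1−π)·p₀ = 0.326×0.439 + 0.674×0.338 = 0.37093.
Under exogeneity, PAF = [P(Y=1) − p₀] / P(Y=1).
PAF = (0.37093 − 0.338) / 0.37093 ≈ 0.0888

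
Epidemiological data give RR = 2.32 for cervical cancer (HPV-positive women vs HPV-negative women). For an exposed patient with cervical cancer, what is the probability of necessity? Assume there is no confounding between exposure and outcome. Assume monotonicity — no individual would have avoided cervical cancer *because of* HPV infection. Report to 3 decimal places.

PN ≈ 0.569

Under exogeneity and monotonicity, PN = (RR − 1) / RR = 1 − 1/RR.
PN = (2.32 − 1) / 2.32 = 1.32 / 2.32 ≈ 0.5690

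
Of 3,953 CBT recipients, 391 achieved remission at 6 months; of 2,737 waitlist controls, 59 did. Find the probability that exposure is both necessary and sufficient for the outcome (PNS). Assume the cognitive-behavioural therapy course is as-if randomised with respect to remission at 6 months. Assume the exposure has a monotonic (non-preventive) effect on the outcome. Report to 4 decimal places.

p₁ = P(outcome | exposed) = 391/3953 = 0.098912
p₀ = P(outcome | unexposed) = 59/2737 = 0.021556
Under exogeneity and monotonicity, PNS = p₁ − p₀.
PNS = 0.098912 − 0.021556 = 0.077356

PNS ≈ 0.0774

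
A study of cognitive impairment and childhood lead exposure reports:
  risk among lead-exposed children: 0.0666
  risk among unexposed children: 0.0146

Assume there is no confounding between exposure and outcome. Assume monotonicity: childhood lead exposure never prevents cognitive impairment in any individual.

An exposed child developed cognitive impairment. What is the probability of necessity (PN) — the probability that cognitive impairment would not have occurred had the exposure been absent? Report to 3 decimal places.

Let p₁ = 0.0666, p₀ = 0.0146.
Under exogeneity and monotonicity, PN = (p₁ − p₀) / p₁.
PN = (0.0666 − 0.0146) / 0.0666 = 0.052 / 0.0666 ≈ 0.7808

PN ≈ 0.781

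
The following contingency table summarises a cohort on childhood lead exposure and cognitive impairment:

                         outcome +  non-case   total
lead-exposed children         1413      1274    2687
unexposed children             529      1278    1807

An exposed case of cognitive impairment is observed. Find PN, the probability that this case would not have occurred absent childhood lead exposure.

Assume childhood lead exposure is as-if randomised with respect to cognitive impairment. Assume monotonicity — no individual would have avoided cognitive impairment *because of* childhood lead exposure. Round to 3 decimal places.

PN ≈ 0.443

p₁ = P(outcome | exposed) = 1413/2687 = 0.52587
p₀ = P(outcome | unexposed) = 529/1807 = 0.29275
Under exogeneity and monotonicity, PN = (p₁ − p₀)/p₁.
PN = (0.52587 − 0.29275) / 0.52587 ≈ 0.4433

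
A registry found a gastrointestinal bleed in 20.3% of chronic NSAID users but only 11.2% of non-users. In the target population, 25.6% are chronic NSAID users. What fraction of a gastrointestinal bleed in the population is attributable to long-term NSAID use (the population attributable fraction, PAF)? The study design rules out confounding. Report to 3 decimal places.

PAF ≈ 0.172

p₁ = 0.203, p₀ = 0.112.
Overall risk P(Y=1) = π·p₁ + (1−π)·p₀ = 0.256×0.203 + 0.744×0.112 = 0.1353.
Under exogeneity, PAF = [P(Y=1) − p₀] / P(Y=1).
PAF = (0.1353 − 0.112) / 0.1353 ≈ 0.1722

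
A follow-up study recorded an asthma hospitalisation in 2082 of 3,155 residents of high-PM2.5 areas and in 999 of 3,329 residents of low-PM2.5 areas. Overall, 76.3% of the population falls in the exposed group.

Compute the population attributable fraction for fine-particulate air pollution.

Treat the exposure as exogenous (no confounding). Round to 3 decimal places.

PAF ≈ 0.478

p₁ = P(outcome | exposed) = 2082/3155 = 0.6599
p₀ = P(outcome | unexposed) = 999/3329 = 0.30009
Overall risk P(Y=1) = π·p₁ + (1−π)·p₀ = 0.763×0.6599 + 0.237×0.30009 = 0.57463.
Under exogeneity, PAF = [P(Y=1) − p₀] / P(Y=1).
PAF = (0.57463 − 0.30009) / 0.57463 ≈ 0.4778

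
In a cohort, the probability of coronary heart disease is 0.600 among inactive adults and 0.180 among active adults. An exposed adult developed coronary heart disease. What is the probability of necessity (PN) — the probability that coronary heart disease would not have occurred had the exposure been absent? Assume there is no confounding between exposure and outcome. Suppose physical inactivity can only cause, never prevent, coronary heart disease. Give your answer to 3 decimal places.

PN ≈ 0.700

Let p₁ = 0.6, p₀ = 0.18.
Under exogeneity and monotonicity, PN = (p₁ − p₀) / p₁.
PN = (0.6 − 0.18) / 0.6 = 0.42 / 0.6 ≈ 0.7000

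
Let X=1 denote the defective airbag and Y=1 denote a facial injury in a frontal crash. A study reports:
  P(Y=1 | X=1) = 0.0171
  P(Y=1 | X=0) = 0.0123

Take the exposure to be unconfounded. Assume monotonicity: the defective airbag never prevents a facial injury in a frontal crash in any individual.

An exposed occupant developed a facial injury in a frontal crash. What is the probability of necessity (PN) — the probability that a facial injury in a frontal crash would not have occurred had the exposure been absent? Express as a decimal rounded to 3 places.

Let p₁ = 0.0171, p₀ = 0.0123.
Under exogeneity and monotonicity, PN = (p₁ − p₀) / p₁.
PN = (0.0171 − 0.0123) / 0.0171 = 0.0048 / 0.0171 ≈ 0.2807

PN ≈ 0.281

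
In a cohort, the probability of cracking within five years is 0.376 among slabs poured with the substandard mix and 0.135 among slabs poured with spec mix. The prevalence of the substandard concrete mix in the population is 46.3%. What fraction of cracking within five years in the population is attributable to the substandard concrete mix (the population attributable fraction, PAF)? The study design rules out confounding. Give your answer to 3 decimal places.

Let p₁ = 0.376, p₀ = 0.135.
Overall risk P(Y=1) = π·p₁ + (1−π)·p₀ = 0.463×0.376 + 0.537×0.135 = 0.24658.
Under exogeneity, PAF = [P(Y=1) − p₀] / P(Y=1).
PAF = (0.24658 − 0.135) / 0.24658 ≈ 0.4525

PAF ≈ 0.453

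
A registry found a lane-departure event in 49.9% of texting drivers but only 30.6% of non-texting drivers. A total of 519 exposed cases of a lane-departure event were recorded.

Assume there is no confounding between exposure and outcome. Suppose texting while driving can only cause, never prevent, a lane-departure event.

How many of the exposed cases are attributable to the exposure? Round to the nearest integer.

p₁ = 0.499, p₀ = 0.306.
PN = (p₁ − p₀)/p₁ = (0.499 − 0.306) / 0.499 ≈ 0.38677.
Attributable cases ≈ PN × (exposed cases) = 0.38677 × 519 ≈ 200.74.

about 201 cases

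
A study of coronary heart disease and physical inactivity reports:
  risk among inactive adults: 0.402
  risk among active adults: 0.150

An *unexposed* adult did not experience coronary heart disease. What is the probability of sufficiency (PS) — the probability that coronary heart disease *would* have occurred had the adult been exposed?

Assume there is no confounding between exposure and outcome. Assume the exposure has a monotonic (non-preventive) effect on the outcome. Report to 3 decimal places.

Let p₁ = 0.402, p₀ = 0.15.
Under exogeneity and monotonicity, PS = (p₁ − p₀) / (1 − p₀).
PS = (0.402 − 0.15) / (1 − 0.15) = 0.252 / 0.85 ≈ 0.2965

PS ≈ 0.296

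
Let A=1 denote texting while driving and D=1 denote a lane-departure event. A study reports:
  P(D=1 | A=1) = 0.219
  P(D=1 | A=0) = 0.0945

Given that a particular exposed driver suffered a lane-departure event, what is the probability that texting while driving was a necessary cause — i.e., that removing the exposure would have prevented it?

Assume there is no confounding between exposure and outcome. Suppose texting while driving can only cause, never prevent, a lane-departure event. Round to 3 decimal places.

PN ≈ 0.568

Let p₁ = 0.219, p₀ = 0.0945.
Under exogeneity and monotonicity, PN = (p₁ − p₀) / p₁.
PN = (0.219 − 0.0945) / 0.219 = 0.1245 / 0.219 ≈ 0.5685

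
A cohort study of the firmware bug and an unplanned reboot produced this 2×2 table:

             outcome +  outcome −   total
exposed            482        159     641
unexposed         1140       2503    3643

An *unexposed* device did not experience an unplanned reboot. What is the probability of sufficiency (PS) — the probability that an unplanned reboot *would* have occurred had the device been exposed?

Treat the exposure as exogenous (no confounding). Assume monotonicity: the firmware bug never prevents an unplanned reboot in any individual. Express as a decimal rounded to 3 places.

p₁ = P(outcome | exposed) = 482/641 = 0.75195
p₀ = P(outcome | unexposed) = 1140/3643 = 0.31293
Under exogeneity and monotonicity, PS = (p₁ − p₀) / (1 − p₀).
PS = (0.75195 − 0.31293) / (1 − 0.31293) = 0.43902 / 0.68707 ≈ 0.6390

PS ≈ 0.639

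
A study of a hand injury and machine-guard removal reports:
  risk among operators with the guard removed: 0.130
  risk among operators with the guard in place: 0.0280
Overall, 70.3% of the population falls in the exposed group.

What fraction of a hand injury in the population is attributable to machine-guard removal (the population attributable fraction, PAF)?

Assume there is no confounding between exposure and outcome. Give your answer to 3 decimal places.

PAF ≈ 0.719

Let p₁ = 0.13, p₀ = 0.028.
Overall risk P(Y=1) = π·p₁ + (1−π)·p₀ = 0.703×0.13 + 0.297×0.028 = 0.099706.
Under exogeneity, PAF = [P(Y=1) − p₀] / P(Y=1).
PAF = (0.099706 − 0.028) / 0.099706 ≈ 0.7192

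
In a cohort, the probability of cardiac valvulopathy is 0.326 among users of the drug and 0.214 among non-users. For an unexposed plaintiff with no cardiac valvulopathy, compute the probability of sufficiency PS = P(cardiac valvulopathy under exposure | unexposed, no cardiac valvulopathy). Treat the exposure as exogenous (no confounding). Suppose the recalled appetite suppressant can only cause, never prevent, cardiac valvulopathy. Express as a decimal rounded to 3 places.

PS ≈ 0.142

Let p₁ = 0.326, p₀ = 0.214.
Under exogeneity and monotonicity, PS = (p₁ − p₀) / (1 − p₀).
PS = (0.326 − 0.214) / (1 − 0.214) = 0.112 / 0.786 ≈ 0.1425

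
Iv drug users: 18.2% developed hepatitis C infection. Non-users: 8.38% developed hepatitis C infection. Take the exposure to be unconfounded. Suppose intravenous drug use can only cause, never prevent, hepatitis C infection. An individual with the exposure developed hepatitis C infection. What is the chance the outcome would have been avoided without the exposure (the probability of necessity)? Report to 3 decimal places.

p₁ = 0.182, p₀ = 0.0838.
Under exogeneity and monotonicity, PN = (p₁ − p₀) / p₁.
PN = (0.182 − 0.0838) / 0.182 = 0.0982 / 0.182 ≈ 0.5396

PN ≈ 0.540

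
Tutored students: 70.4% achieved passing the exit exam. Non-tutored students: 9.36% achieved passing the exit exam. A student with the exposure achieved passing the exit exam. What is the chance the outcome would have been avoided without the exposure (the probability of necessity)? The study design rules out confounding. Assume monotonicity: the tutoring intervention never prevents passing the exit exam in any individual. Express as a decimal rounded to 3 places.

PN ≈ 0.867

p₁ = 0.704, p₀ = 0.0936.
Under exogeneity and monotonicity, PN = (p₁ − p₀) / p₁.
PN = (0.704 − 0.0936) / 0.704 = 0.6104 / 0.704 ≈ 0.8670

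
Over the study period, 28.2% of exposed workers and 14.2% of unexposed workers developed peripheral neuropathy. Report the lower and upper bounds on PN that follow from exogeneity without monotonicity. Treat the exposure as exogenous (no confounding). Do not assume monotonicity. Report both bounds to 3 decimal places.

p₁ = 0.282, p₀ = 0.142.
Under exogeneity alone the bounds on PN are max{0,(p₁−p₀)/p₁} ≤ PN ≤ min{1,(1−p₀)/p₁}.
  lower = (p₁ − p₀)/p₁ = 0.14 / 0.282 ≈ 0.4965
  upper = min{1, (1 − p₀)/p₁} = 0.858 / 0.282 ≈ 3.0426 → capped at 1

0.496 ≤ PN ≤ 1.000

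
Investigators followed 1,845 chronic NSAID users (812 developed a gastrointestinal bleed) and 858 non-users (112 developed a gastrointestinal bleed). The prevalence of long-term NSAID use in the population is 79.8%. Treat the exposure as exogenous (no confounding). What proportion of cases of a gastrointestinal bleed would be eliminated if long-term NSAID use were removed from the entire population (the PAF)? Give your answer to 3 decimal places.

PAF ≈ 0.654

p₁ = P(outcome | exposed) = 812/1845 = 0.44011
p₀ = P(outcome | unexposed) = 112/858 = 0.13054
Overall risk P(Y=1) = π·p₁ + (1−π)·p₀ = 0.798×0.44011 + 0.202×0.13054 = 0.37757.
Under exogeneity, PAF = [P(Y=1) − p₀] / P(Y=1).
PAF = (0.37757 − 0.13054) / 0.37757 ≈ 0.6543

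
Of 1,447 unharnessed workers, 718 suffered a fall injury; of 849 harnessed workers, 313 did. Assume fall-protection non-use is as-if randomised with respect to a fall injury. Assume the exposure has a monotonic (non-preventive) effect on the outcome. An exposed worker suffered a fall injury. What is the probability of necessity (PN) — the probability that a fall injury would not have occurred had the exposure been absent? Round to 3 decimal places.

PN ≈ 0.257

p₁ = P(outcome | exposed) = 718/1447 = 0.4962
p₀ = P(outcome | unexposed) = 313/849 = 0.36867
Under exogeneity and monotonicity, PN = (p₁ − p₀) / p₁.
PN = (0.4962 − 0.36867) / 0.4962 = 0.12753 / 0.4962 ≈ 0.2570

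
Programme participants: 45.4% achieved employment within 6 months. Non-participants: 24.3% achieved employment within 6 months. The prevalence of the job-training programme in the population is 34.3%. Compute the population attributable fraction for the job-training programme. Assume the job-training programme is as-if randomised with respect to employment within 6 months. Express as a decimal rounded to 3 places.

p₁ = 0.454, p₀ = 0.243.
Overall risk P(Y=1) = π·p₁ + (1−π)·p₀ = 0.343×0.454 + 0.657×0.243 = 0.31537.
Under exogeneity, PAF = [P(Y=1) − p₀] / P(Y=1).
PAF = (0.31537 − 0.243) / 0.31537 ≈ 0.2295

PAF ≈ 0.229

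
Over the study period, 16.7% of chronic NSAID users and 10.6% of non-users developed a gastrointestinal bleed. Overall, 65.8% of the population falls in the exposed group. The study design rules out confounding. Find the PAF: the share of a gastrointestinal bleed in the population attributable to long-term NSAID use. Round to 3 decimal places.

PAF ≈ 0.275

p₁ = 0.167, p₀ = 0.106.
Overall risk P(Y=1) = π·p₁ + (1−π)·p₀ = 0.658×0.167 + 0.342×0.106 = 0.14614.
Under exogeneity, PAF = [P(Y=1) − p₀] / P(Y=1).
PAF = (0.14614 − 0.106) / 0.14614 ≈ 0.2747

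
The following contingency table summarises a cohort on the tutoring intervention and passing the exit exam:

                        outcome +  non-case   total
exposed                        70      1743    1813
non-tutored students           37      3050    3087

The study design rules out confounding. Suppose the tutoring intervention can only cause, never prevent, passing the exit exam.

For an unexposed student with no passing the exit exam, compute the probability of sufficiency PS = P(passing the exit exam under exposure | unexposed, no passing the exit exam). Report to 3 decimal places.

p₁ = P(outcome | exposed) = 70/1813 = 0.03861
p₀ = P(outcome | unexposed) = 37/3087 = 0.011986
Under exogeneity and monotonicity, PS = (p₁ − p₀)/(1 − p₀).
PS = (0.03861 − 0.011986) / 0.98801 ≈ 0.0269

PS ≈ 0.027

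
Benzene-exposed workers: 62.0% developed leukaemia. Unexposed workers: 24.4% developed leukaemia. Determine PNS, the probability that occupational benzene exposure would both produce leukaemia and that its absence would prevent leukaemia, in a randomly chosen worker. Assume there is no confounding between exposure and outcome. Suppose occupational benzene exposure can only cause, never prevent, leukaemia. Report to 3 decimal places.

PNS ≈ 0.376

p₁ = 0.62, p₀ = 0.244.
Under exogeneity and monotonicity, PNS = p₁ − p₀.
PNS = 0.62 − 0.244 = 0.376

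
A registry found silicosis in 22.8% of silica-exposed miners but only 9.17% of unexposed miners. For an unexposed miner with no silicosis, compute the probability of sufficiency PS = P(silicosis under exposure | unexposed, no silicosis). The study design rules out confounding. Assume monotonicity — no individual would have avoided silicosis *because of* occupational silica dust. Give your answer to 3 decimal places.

PS ≈ 0.150

p₁ = 0.228, p₀ = 0.0917.
Under exogeneity and monotonicity, PS = (p₁ − p₀) / (1 − p₀).
PS = (0.228 − 0.0917) / (1 − 0.0917) = 0.1363 / 0.9083 ≈ 0.1501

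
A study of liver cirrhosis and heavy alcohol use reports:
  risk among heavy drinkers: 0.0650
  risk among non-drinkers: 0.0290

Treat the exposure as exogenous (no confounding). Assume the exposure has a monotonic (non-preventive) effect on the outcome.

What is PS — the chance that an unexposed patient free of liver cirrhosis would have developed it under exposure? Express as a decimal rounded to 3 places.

PS ≈ 0.037

Let p₁ = 0.065, p₀ = 0.029.
Under exogeneity and monotonicity, PS = (p₁ − p₀) / (1 − p₀).
PS = (0.065 − 0.029) / (1 − 0.029) = 0.036 / 0.971 ≈ 0.0371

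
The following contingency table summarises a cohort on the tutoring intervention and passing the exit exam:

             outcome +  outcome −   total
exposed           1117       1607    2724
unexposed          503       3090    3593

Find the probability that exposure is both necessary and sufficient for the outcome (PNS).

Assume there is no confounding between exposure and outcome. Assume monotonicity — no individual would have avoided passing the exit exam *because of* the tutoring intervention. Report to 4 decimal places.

PNS ≈ 0.2701

p₁ = P(outcome | exposed) = 1117/2724 = 0.41006
p₀ = P(outcome | unexposed) = 503/3593 = 0.13999
Under exogeneity and monotonicity, PNS = p₁ − p₀.
PNS = 0.41006 − 0.13999 = 0.27006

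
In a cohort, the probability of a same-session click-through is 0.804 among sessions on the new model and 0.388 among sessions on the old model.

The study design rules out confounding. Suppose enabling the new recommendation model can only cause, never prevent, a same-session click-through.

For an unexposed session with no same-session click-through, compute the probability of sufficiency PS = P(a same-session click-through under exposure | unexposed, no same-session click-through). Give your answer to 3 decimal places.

PS ≈ 0.680

Let p₁ = 0.804, p₀ = 0.388.
Under exogeneity and monotonicity, PS = (p₁ − p₀) / (1 − p₀).
PS = (0.804 − 0.388) / (1 − 0.388) = 0.416 / 0.612 ≈ 0.6797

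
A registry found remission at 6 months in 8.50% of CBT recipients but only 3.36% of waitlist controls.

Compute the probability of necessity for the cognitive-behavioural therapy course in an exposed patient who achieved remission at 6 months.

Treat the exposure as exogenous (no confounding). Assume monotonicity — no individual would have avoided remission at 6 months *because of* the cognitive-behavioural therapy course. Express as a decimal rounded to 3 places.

p₁ = 0.085, p₀ = 0.0336.
Under exogeneity and monotonicity, PN = (p₁ − p₀) / p₁.
PN = (0.085 − 0.0336) / 0.085 = 0.0514 / 0.085 ≈ 0.6047

PN ≈ 0.605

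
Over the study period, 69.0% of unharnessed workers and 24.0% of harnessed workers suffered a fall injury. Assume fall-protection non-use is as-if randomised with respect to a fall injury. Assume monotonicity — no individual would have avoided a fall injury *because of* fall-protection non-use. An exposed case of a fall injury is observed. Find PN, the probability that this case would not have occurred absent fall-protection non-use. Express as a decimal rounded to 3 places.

PN ≈ 0.652

p₁ = 0.69, p₀ = 0.24.
Under exogeneity and monotonicity, PN = (p₁ − p₀) / p₁.
PN = (0.69 − 0.24) / 0.69 = 0.45 / 0.69 ≈ 0.6522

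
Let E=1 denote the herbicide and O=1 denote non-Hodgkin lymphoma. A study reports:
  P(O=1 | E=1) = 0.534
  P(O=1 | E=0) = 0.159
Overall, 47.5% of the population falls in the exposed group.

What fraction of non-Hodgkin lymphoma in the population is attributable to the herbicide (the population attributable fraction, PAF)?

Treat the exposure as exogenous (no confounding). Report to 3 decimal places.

Let p₁ = 0.534, p₀ = 0.159.
Overall risk P(Y=1) = π·p₁ + (1−π)·p₀ = 0.475×0.534 + 0.525×0.159 = 0.33713.
Under exogeneity, PAF = [P(Y=1) − p₀] / P(Y=1).
PAF = (0.33713 − 0.159) / 0.33713 ≈ 0.5284

PAF ≈ 0.528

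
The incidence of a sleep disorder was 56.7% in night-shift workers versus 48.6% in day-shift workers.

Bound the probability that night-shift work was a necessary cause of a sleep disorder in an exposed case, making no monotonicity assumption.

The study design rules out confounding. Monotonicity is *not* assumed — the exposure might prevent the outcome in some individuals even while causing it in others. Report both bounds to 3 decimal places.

p₁ = 0.567, p₀ = 0.486.
Under exogeneity alone the bounds on PN are max{0,(p₁−p₀)/p₁} ≤ PN ≤ min{1,(1−p₀)/p₁}.
  lower = (p₁ − p₀)/p₁ = 0.081 / 0.567 ≈ 0.1429
  upper = min{1, (1 − p₀)/p₁} = 0.514 / 0.567 ≈ 0.9065

0.143 ≤ PN ≤ 0.907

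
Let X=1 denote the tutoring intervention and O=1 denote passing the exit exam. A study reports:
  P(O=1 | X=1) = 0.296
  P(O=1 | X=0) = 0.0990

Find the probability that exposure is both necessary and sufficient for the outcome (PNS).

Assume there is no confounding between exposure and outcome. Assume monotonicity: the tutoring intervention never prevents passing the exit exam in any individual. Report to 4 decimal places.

Let p₁ = 0.296, p₀ = 0.099.
Under exogeneity and monotonicity, PNS = p₁ − p₀.
PNS = 0.296 − 0.099 = 0.197

PNS ≈ 0.1970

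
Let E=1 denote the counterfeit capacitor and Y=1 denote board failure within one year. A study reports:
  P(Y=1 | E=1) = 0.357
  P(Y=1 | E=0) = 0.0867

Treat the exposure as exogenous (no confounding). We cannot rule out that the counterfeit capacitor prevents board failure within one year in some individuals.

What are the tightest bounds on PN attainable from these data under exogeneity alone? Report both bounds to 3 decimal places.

0.757 ≤ PN ≤ 1.000

Let p₁ = 0.357, p₀ = 0.0867.
Under exogeneity alone the bounds on PN are max{0,(p₁−p₀)/p₁} ≤ PN ≤ min{1,(1−p₀)/p₁}.
  lower = (p₁ − p₀)/p₁ = 0.2703 / 0.357 ≈ 0.7571
  upper = min{1, (1 − p₀)/p₁} = 0.9133 / 0.357 ≈ 2.5583 → capped at 1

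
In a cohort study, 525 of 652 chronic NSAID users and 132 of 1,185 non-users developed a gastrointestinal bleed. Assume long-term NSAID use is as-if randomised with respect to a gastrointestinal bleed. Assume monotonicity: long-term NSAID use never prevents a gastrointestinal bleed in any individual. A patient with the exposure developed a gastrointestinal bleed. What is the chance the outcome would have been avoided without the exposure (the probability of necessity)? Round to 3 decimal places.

p₁ = P(outcome | exposed) = 525/652 = 0.80521
p₀ = P(outcome | unexposed) = 132/1185 = 0.11139
Under exogeneity and monotonicity, PN = (p₁ − p₀) / p₁.
PN = (0.80521 − 0.11139) / 0.80521 = 0.69382 / 0.80521 ≈ 0.8617

PN ≈ 0.862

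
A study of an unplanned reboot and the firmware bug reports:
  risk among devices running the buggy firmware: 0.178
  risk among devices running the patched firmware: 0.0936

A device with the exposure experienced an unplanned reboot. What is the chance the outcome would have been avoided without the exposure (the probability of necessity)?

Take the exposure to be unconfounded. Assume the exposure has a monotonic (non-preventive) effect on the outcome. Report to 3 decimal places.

Let p₁ = 0.178, p₀ = 0.0936.
Under exogeneity and monotonicity, PN = (p₁ − p₀) / p₁.
PN = (0.178 − 0.0936) / 0.178 = 0.0844 / 0.178 ≈ 0.4742

PN ≈ 0.474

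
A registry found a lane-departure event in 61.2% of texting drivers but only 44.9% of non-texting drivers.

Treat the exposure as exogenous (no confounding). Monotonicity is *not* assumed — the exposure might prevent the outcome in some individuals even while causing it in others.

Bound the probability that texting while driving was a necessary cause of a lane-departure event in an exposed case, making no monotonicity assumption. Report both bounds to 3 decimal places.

0.266 ≤ PN ≤ 0.900

p₁ = 0.612, p₀ = 0.449.
Under exogeneity alone the bounds on PN are max{0,(p₁−p₀)/p₁} ≤ PN ≤ min{1,(1−p₀)/p₁}.
  lower = (p₁ − p₀)/p₁ = 0.163 / 0.612 ≈ 0.2663
  upper = min{1, (1 − p₀)/p₁} = 0.551 / 0.612 ≈ 0.9003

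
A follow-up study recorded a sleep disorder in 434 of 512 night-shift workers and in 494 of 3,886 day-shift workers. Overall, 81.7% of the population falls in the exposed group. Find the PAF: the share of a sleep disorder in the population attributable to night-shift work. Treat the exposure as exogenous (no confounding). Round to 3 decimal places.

PAF ≈ 0.822

p₁ = P(outcome | exposed) = 434/512 = 0.84766
p₀ = P(outcome | unexposed) = 494/3886 = 0.12712
Overall risk P(Y=1) = π·p₁ + (1−π)·p₀ = 0.817×0.84766 + 0.183×0.12712 = 0.7158.
Under exogeneity, PAF = [P(Y=1) − p₀] / P(Y=1).
PAF = (0.7158 − 0.12712) / 0.7158 ≈ 0.8224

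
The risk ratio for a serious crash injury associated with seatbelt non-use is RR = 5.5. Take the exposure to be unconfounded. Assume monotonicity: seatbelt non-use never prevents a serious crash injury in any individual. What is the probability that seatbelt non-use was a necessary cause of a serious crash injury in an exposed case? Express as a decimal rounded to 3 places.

PN ≈ 0.818

Under exogeneity and monotonicity, PN = (RR − 1) / RR = 1 − 1/RR.
PN = (5.5 − 1) / 5.5 = 4.5 / 5.5 ≈ 0.8182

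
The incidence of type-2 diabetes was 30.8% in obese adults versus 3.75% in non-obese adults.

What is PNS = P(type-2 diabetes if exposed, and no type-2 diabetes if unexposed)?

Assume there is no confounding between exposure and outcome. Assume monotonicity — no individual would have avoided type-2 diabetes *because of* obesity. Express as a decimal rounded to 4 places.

p₁ = 0.308, p₀ = 0.0375.
Under exogeneity and monotonicity, PNS = p₁ − p₀.
PNS = 0.308 − 0.0375 = 0.2705

PNS ≈ 0.2705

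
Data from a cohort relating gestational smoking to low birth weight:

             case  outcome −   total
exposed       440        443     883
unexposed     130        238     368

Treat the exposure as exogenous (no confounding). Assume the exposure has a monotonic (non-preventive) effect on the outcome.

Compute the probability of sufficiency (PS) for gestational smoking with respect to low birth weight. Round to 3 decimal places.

p₁ = P(outcome | exposed) = 440/883 = 0.4983
p₀ = P(outcome | unexposed) = 130/368 = 0.35326
Under exogeneity and monotonicity, PS = (p₁ − p₀)/(1 − p₀).
PS = (0.4983 − 0.35326) / 0.64674 ≈ 0.2243

PS ≈ 0.224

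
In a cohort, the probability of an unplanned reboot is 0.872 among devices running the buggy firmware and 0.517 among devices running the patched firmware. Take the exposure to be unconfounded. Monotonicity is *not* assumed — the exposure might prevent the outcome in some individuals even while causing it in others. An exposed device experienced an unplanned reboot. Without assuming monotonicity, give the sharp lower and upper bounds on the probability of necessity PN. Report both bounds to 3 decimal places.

0.407 ≤ PN ≤ 0.554

Let p₁ = 0.872, p₀ = 0.517.
Under exogeneity alone the bounds on PN are max{0,(p₁−p₀)/p₁} ≤ PN ≤ min{1,(1−p₀)/p₁}.
  lower = (p₁ − p₀)/p₁ = 0.355 / 0.872 ≈ 0.4071
  upper = min{1, (1 − p₀)/p₁} = 0.483 / 0.872 ≈ 0.5539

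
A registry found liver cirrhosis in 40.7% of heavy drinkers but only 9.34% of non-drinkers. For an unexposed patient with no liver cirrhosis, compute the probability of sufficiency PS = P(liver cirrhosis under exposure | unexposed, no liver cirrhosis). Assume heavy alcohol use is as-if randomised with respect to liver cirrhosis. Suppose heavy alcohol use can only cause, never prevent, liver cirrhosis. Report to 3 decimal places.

p₁ = 0.407, p₀ = 0.0934.
Under exogeneity and monotonicity, PS = (p₁ − p₀) / (1 − p₀).
PS = (0.407 − 0.0934) / (1 − 0.0934) = 0.3136 / 0.9066 ≈ 0.3459

PS ≈ 0.346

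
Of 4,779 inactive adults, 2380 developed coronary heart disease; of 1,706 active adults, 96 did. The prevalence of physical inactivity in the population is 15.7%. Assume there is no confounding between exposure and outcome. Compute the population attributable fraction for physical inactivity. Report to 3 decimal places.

PAF ≈ 0.552

p₁ = P(outcome | exposed) = 2380/4779 = 0.49801
p₀ = P(outcome | unexposed) = 96/1706 = 0.056272
Overall risk P(Y=1) = π·p₁ + (1−π)·p₀ = 0.157×0.49801 + 0.843×0.056272 = 0.12563.
Under exogeneity, PAF = [P(Y=1) − p₀] / P(Y=1).
PAF = (0.12563 − 0.056272) / 0.12563 ≈ 0.5521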